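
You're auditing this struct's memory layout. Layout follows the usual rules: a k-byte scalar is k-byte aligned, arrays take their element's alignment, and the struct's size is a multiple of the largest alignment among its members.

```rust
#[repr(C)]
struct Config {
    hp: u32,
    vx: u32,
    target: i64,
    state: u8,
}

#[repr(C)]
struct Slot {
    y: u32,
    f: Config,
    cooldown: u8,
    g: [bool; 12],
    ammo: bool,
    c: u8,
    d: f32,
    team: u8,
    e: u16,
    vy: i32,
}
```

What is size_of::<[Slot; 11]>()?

Config: 0..4  hp  (4B, 4-aligned); 4..8  vx  (4B, 4-aligned); 8..16  target  (8B, 8-aligned); 16..17  state  (1B, 1-aligned); 17..24  -- tail padding (7B); sizeof = 24, alignof = 8
0..4  y  (4B, 4-aligned)
4..8  -- padding (4B)
8..32  f  (24B, 8-aligned)
32..33  cooldown  (1B, 1-aligned)
33..45  g  (12B, 1-aligned)
45..46  ammo  (1B, 1-aligned)
46..47  c  (1B, 1-aligned)
47..48  -- padding (1B)
48..52  d  (4B, 4-aligned)
52..53  team  (1B, 1-aligned)
53..54  -- padding (1B)
54..56  e  (2B, 2-aligned)
56..60  vy  (4B, 4-aligned)
60..64  -- tail padding (4B)
sizeof = 64, alignof = 8
array of 11: 11 × 64 = 704

704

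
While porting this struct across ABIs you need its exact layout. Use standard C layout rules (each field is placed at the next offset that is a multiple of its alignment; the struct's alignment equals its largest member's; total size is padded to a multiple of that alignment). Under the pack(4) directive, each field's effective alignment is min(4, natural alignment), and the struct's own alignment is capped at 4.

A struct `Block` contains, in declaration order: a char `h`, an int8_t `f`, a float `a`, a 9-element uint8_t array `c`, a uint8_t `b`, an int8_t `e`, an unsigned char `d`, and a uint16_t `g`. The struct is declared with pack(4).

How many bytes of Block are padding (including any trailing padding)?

0..1  h  (1B, 1-aligned)
1..2  f  (1B, 1-aligned)
2..4  -- padding (2B)
4..8  a  (4B, 4-aligned)
8..17  c  (9B, 1-aligned)
17..18  b  (1B, 1-aligned)
18..19  e  (1B, 1-aligned)
19..20  d  (1B, 1-aligned)
20..22  g  (2B, 2-aligned)
22..24  -- tail padding (2B)
sizeof = 24, alignof = 4
data bytes 20, size 24 → padding 4

4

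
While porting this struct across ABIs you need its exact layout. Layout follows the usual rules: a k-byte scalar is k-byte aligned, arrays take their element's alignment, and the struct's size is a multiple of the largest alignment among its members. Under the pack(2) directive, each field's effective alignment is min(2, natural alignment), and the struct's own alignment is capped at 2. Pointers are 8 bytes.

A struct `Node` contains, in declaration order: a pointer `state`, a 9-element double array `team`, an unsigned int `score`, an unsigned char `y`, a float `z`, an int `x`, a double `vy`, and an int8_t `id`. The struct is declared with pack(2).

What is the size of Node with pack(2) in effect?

0..8  state  (8B, 2-aligned)
8..80  team  (72B, 2-aligned)
80..84  score  (4B, 2-aligned)
84..85  y  (1B, 1-aligned)
85..86  -- padding (1B)
86..90  z  (4B, 2-aligned)
90..94  x  (4B, 2-aligned)
94..102  vy  (8B, 2-aligned)
102..103  id  (1B, 1-aligned)
103..104  -- tail padding (1B)
sizeof = 104, alignof = 2

104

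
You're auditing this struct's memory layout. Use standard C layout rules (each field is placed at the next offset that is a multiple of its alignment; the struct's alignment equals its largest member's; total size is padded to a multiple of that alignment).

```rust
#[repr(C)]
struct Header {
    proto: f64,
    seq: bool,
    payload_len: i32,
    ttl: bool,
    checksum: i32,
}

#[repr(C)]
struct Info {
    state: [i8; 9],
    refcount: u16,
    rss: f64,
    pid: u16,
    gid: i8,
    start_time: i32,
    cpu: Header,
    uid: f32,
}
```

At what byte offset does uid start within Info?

56

Header: proto at 0 (size 8, align 8) → ends 8; seq at 8 (size 1, align 1) → ends 9; pad 3 to align 4 for payload_len; payload_len at 12 (size 4, align 4) → ends 16; ttl at 16 (size 1, align 1) → ends 17; pad 3 to align 4 for checksum; checksum at 20 (size 4, align 4) → ends 24; total 24 bytes, alignment 8
state at 0 (size 9, align 1) → ends 9
pad 1 to align 2 for refcount
refcount at 10 (size 2, align 2) → ends 12
pad 4 to align 8 for rss
rss at 16 (size 8, align 8) → ends 24
pid at 24 (size 2, align 2) → ends 26
gid at 26 (size 1, align 1) → ends 27
pad 1 to align 4 for start_time
start_time at 28 (size 4, align 4) → ends 32
cpu at 32 (size 24, align 8) → ends 56
uid at 56 (size 4, align 4) → ends 60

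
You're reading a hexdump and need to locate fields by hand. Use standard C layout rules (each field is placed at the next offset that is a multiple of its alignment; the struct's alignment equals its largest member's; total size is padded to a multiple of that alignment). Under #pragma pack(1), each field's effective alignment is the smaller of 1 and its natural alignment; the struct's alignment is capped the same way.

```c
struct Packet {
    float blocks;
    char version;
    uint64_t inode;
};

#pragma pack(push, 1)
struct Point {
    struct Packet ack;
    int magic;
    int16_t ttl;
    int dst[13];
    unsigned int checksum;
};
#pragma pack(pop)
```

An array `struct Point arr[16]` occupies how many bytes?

1248

Packet: blocks at 0 (size 4, align 4) → ends 4; version at 4 (size 1, align 1) → ends 5; pad 3 to align 8 for inode; inode at 8 (size 8, align 8) → ends 16; total 16 bytes, alignment 8
ack at 0 (size 16, align 1) → ends 16
magic at 16 (size 4, align 1) → ends 20
ttl at 20 (size 2, align 1) → ends 22
dst at 22 (size 52, align 1) → ends 74
checksum at 74 (size 4, align 1) → ends 78
total 78 bytes, alignment 1
array of 16: 16 × 78 = 1248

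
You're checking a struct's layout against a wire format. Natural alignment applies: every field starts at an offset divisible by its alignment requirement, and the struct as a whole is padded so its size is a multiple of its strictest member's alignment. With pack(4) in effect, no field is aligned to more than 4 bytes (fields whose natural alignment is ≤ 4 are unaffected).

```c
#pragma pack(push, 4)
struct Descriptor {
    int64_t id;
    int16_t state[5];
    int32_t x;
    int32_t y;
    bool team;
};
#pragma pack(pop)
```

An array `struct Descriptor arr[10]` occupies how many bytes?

320

@0: id [8B, align 4] → 8
@8: state [10B, align 2] → 18
+2 pad (align 4)
@20: x [4B, align 4] → 24
@24: y [4B, align 4] → 28
@28: team [1B, align 1] → 29
+3 tail pad (align 4)
size 32, align 4
array of 10: 10 × 32 = 320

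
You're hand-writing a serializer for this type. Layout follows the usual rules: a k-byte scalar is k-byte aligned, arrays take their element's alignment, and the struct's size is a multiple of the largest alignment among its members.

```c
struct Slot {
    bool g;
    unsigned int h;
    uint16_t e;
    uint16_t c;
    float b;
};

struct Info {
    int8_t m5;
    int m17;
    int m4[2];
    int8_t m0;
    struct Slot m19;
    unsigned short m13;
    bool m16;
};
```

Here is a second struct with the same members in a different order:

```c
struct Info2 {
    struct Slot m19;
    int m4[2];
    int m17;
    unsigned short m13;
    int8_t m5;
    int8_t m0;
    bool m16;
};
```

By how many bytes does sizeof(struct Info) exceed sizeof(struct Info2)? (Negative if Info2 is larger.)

4

Slot: 0..1  g  (1B, 1-aligned); 1..4  -- padding (3B); 4..8  h  (4B, 4-aligned); 8..10  e  (2B, 2-aligned); 10..12  c  (2B, 2-aligned); 12..16  b  (4B, 4-aligned); sizeof = 16, alignof = 4
0..1  m5  (1B, 1-aligned)
1..4  -- padding (3B)
4..8  m17  (4B, 4-aligned)
8..16  m4  (8B, 4-aligned)
16..17  m0  (1B, 1-aligned)
17..20  -- padding (3B)
20..36  m19  (16B, 4-aligned)
36..38  m13  (2B, 2-aligned)
38..39  m16  (1B, 1-aligned)
39..40  -- tail padding (1B)
sizeof = 40, alignof = 4
— Info2 —
0..16  m19  (16B, 4-aligned)
16..24  m4  (8B, 4-aligned)
24..28  m17  (4B, 4-aligned)
28..30  m13  (2B, 2-aligned)
30..31  m5  (1B, 1-aligned)
31..32  m0  (1B, 1-aligned)
32..33  m16  (1B, 1-aligned)
33..36  -- tail padding (3B)
sizeof = 36, alignof = 4
40 − 36 = 4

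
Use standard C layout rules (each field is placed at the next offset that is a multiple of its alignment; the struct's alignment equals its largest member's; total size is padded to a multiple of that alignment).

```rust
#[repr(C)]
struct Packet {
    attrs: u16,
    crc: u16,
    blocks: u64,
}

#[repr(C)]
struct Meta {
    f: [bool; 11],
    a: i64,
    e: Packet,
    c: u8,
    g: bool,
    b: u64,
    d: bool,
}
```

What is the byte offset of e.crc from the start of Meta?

26

Packet: attrs at 0 (size 2, align 2) → ends 2; crc at 2 (size 2, align 2) → ends 4; pad 4 to align 8 for blocks; blocks at 8 (size 8, align 8) → ends 16; total 16 bytes, alignment 8
f at 0 (size 11, align 1) → ends 11
pad 5 to align 8 for a
a at 16 (size 8, align 8) → ends 24
e at 24 (size 16, align 8) → ends 40
within Packet: crc at 2
24 + 2 = 26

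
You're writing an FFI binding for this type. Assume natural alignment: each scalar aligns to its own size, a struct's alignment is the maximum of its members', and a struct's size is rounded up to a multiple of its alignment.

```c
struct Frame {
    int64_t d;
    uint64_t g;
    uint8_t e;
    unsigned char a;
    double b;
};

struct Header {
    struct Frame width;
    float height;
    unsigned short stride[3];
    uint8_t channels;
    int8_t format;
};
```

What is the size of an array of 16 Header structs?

768

Frame: @0: d [8B, align 8] → 8; @8: g [8B, align 8] → 16; @16: e [1B, align 1] → 17; @17: a [1B, align 1] → 18; +6 pad (align 8); @24: b [8B, align 8] → 32; size 32, align 8
@0: width [32B, align 8] → 32
@32: height [4B, align 4] → 36
@36: stride [6B, align 2] → 42
@42: channels [1B, align 1] → 43
@43: format [1B, align 1] → 44
+4 tail pad (align 8)
size 48, align 8
array of 16: 16 × 48 = 768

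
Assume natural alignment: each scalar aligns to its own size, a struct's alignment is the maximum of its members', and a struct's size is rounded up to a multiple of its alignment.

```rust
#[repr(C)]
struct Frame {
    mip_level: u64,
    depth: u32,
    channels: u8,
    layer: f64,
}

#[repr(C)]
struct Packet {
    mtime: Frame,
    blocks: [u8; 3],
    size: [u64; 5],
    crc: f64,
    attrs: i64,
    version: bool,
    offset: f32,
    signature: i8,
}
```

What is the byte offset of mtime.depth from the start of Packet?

8

Frame: 0..8  mip_level  (8B, 8-aligned); 8..12  depth  (4B, 4-aligned); 12..13  channels  (1B, 1-aligned); 13..16  -- padding (3B); 16..24  layer  (8B, 8-aligned); sizeof = 24, alignof = 8
0..24  mtime  (24B, 8-aligned)
within Frame: depth at 8
0 + 8 = 8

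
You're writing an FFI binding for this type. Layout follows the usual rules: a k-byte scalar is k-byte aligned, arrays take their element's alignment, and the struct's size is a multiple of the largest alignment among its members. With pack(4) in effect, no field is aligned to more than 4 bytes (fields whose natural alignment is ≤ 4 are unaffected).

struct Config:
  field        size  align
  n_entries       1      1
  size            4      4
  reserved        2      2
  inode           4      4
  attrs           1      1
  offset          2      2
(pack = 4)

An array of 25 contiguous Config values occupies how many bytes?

@0: n_entries [1B, align 1] → 1
+3 pad (align 4)
@4: size [4B, align 4] → 8
@8: reserved [2B, align 2] → 10
+2 pad (align 4)
@12: inode [4B, align 4] → 16
@16: attrs [1B, align 1] → 17
+1 pad (align 2)
@18: offset [2B, align 2] → 20
size 20, align 4
array of 25: 25 × 20 = 500

500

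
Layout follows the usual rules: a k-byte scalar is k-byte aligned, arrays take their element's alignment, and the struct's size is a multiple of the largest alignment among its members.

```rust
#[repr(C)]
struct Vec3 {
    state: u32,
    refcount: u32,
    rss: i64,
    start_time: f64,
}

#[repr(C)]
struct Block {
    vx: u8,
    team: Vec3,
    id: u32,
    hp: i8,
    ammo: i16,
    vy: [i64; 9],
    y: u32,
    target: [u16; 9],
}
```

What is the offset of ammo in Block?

38

Vec3: state at 0 (size 4, align 4) → ends 4; refcount at 4 (size 4, align 4) → ends 8; rss at 8 (size 8, align 8) → ends 16; start_time at 16 (size 8, align 8) → ends 24; total 24 bytes, alignment 8
vx at 0 (size 1, align 1) → ends 1
pad 7 to align 8 for team
team at 8 (size 24, align 8) → ends 32
id at 32 (size 4, align 4) → ends 36
hp at 36 (size 1, align 1) → ends 37
pad 1 to align 2 for ammo
ammo at 38 (size 2, align 2) → ends 40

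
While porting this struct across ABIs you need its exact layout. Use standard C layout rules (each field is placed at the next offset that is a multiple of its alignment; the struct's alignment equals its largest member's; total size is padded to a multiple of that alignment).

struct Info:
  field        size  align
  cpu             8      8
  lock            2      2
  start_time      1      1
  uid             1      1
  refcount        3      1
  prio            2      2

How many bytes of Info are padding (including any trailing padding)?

7

@0: cpu [8B, align 8] → 8
@8: lock [2B, align 2] → 10
@10: start_time [1B, align 1] → 11
@11: uid [1B, align 1] → 12
@12: refcount [3B, align 1] → 15
+1 pad (align 2)
@16: prio [2B, align 2] → 18
+6 tail pad (align 8)
size 24, align 8
data bytes 17, size 24 → padding 7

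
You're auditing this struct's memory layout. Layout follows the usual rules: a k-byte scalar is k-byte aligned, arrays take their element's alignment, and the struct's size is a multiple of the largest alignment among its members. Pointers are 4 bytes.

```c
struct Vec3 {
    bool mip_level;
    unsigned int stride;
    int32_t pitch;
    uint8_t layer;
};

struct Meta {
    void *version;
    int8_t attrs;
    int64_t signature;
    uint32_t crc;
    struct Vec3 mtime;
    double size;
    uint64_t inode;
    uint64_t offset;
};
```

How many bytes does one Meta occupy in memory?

Vec3: mip_level at 0 (size 1, align 1) → ends 1; pad 3 to align 4 for stride; stride at 4 (size 4, align 4) → ends 8; pitch at 8 (size 4, align 4) → ends 12; layer at 12 (size 1, align 1) → ends 13; tail pad 3 to reach multiple of 4; total 16 bytes, alignment 4
version at 0 (size 4, align 4) → ends 4
attrs at 4 (size 1, align 1) → ends 5
pad 3 to align 8 for signature
signature at 8 (size 8, align 8) → ends 16
crc at 16 (size 4, align 4) → ends 20
mtime at 20 (size 16, align 4) → ends 36
pad 4 to align 8 for size
size at 40 (size 8, align 8) → ends 48
inode at 48 (size 8, align 8) → ends 56
offset at 56 (size 8, align 8) → ends 64
total 64 bytes, alignment 8

64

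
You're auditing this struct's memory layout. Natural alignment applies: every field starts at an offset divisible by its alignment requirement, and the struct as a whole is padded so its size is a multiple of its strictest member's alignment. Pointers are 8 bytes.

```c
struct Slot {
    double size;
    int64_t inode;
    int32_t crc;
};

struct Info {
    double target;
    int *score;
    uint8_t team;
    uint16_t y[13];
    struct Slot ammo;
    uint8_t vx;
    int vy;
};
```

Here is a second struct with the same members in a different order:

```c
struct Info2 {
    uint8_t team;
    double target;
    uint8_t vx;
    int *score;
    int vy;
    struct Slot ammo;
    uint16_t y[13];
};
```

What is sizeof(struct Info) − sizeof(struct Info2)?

-16

Slot: size at 0 (size 8, align 8) → ends 8; inode at 8 (size 8, align 8) → ends 16; crc at 16 (size 4, align 4) → ends 20; tail pad 4 to reach multiple of 8; total 24 bytes, alignment 8
target at 0 (size 8, align 8) → ends 8
score at 8 (size 8, align 8) → ends 16
team at 16 (size 1, align 1) → ends 17
pad 1 to align 2 for y
y at 18 (size 26, align 2) → ends 44
pad 4 to align 8 for ammo
ammo at 48 (size 24, align 8) → ends 72
vx at 72 (size 1, align 1) → ends 73
pad 3 to align 4 for vy
vy at 76 (size 4, align 4) → ends 80
total 80 bytes, alignment 8
— Info2 —
team at 0 (size 1, align 1) → ends 1
pad 7 to align 8 for target
target at 8 (size 8, align 8) → ends 16
vx at 16 (size 1, align 1) → ends 17
pad 7 to align 8 for score
score at 24 (size 8, align 8) → ends 32
vy at 32 (size 4, align 4) → ends 36
pad 4 to align 8 for ammo
ammo at 40 (size 24, align 8) → ends 64
y at 64 (size 26, align 2) → ends 90
tail pad 6 to reach multiple of 8
total 96 bytes, alignment 8
80 − 96 = -16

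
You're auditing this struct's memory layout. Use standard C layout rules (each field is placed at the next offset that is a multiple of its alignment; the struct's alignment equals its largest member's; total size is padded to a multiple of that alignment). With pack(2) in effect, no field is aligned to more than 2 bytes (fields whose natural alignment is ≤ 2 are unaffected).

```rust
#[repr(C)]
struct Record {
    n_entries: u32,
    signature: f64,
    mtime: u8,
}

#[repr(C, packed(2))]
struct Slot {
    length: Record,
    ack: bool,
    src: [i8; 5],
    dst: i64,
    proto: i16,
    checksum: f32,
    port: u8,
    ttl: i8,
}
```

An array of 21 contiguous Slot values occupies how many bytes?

Record: @0: n_entries [4B, align 4] → 4; +4 pad (align 8); @8: signature [8B, align 8] → 16; @16: mtime [1B, align 1] → 17; +7 tail pad (align 8); size 24, align 8
@0: length [24B, align 2] → 24
@24: ack [1B, align 1] → 25
@25: src [5B, align 1] → 30
@30: dst [8B, align 2] → 38
@38: proto [2B, align 2] → 40
@40: checksum [4B, align 2] → 44
@44: port [1B, align 1] → 45
@45: ttl [1B, align 1] → 46
size 46, align 2
array of 21: 21 × 46 = 966

966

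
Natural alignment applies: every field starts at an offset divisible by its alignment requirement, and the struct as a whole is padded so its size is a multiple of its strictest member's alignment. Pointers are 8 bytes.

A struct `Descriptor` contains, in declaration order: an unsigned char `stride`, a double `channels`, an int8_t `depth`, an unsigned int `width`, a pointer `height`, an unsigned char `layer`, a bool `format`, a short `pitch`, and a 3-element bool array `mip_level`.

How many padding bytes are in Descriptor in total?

stride at 0 (size 1, align 1) → ends 1
pad 7 to align 8 for channels
channels at 8 (size 8, align 8) → ends 16
depth at 16 (size 1, align 1) → ends 17
pad 3 to align 4 for width
width at 20 (size 4, align 4) → ends 24
height at 24 (size 8, align 8) → ends 32
layer at 32 (size 1, align 1) → ends 33
format at 33 (size 1, align 1) → ends 34
pitch at 34 (size 2, align 2) → ends 36
mip_level at 36 (size 3, align 1) → ends 39
tail pad 1 to reach multiple of 8
total 40 bytes, alignment 8
data bytes 29, size 40 → padding 11

11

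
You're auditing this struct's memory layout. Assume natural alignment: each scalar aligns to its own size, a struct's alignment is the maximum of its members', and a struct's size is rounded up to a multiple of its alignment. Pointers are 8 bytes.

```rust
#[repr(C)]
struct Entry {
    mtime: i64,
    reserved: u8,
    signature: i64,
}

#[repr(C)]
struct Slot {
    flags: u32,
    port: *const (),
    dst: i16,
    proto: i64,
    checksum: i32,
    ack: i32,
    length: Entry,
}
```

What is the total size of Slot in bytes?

64

Entry: mtime at 0 (size 8, align 8) → ends 8; reserved at 8 (size 1, align 1) → ends 9; pad 7 to align 8 for signature; signature at 16 (size 8, align 8) → ends 24; total 24 bytes, alignment 8
flags at 0 (size 4, align 4) → ends 4
pad 4 to align 8 for port
port at 8 (size 8, align 8) → ends 16
dst at 16 (size 2, align 2) → ends 18
pad 6 to align 8 for proto
proto at 24 (size 8, align 8) → ends 32
checksum at 32 (size 4, align 4) → ends 36
ack at 36 (size 4, align 4) → ends 40
length at 40 (size 24, align 8) → ends 64
total 64 bytes, alignment 8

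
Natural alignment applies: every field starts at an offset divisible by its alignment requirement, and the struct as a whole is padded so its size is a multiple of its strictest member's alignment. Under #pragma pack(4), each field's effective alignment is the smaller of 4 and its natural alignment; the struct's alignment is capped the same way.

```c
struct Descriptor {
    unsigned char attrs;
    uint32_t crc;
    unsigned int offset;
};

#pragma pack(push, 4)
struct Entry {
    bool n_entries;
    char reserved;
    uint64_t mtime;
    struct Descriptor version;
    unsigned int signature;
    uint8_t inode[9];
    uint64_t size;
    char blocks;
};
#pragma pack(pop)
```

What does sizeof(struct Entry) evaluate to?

Descriptor: @0: attrs [1B, align 1] → 1; +3 pad (align 4); @4: crc [4B, align 4] → 8; @8: offset [4B, align 4] → 12; size 12, align 4
@0: n_entries [1B, align 1] → 1
@1: reserved [1B, align 1] → 2
+2 pad (align 4)
@4: mtime [8B, align 4] → 12
@12: version [12B, align 4] → 24
@24: signature [4B, align 4] → 28
@28: inode [9B, align 1] → 37
+3 pad (align 4)
@40: size [8B, align 4] → 48
@48: blocks [1B, align 1] → 49
+3 tail pad (align 4)
size 52, align 4

52 bytes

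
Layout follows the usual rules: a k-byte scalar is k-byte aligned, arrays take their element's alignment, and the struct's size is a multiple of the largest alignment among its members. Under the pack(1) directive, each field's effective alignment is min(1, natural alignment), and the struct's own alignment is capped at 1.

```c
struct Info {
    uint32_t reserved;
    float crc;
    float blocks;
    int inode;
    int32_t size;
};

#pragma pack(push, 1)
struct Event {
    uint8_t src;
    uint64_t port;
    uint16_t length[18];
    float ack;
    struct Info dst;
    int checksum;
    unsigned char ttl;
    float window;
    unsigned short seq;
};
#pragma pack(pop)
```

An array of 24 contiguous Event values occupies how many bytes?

Info: @0: reserved [4B, align 4] → 4; @4: crc [4B, align 4] → 8; @8: blocks [4B, align 4] → 12; @12: inode [4B, align 4] → 16; @16: size [4B, align 4] → 20; size 20, align 4
@0: src [1B, align 1] → 1
@1: port [8B, align 1] → 9
@9: length [36B, align 1] → 45
@45: ack [4B, align 1] → 49
@49: dst [20B, align 1] → 69
@69: checksum [4B, align 1] → 73
@73: ttl [1B, align 1] → 74
@74: window [4B, align 1] → 78
@78: seq [2B, align 1] → 80
size 80, align 1
array of 24: 24 × 80 = 1920

1920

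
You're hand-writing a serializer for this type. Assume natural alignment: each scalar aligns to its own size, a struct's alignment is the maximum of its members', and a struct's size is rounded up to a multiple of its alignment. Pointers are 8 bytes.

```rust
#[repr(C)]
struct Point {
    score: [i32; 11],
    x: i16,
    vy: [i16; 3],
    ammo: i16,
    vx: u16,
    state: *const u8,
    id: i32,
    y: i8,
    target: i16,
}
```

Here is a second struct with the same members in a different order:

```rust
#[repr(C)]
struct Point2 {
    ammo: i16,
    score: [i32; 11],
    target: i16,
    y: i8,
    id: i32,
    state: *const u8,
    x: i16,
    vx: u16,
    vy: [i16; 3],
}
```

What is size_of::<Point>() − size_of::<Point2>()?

@0: score [44B, align 4] → 44
@44: x [2B, align 2] → 46
@46: vy [6B, align 2] → 52
@52: ammo [2B, align 2] → 54
@54: vx [2B, align 2] → 56
@56: state [8B, align 8] → 64
@64: id [4B, align 4] → 68
@68: y [1B, align 1] → 69
+1 pad (align 2)
@70: target [2B, align 2] → 72
size 72, align 8
— Point2 —
@0: ammo [2B, align 2] → 2
+2 pad (align 4)
@4: score [44B, align 4] → 48
@48: target [2B, align 2] → 50
@50: y [1B, align 1] → 51
+1 pad (align 4)
@52: id [4B, align 4] → 56
@56: state [8B, align 8] → 64
@64: x [2B, align 2] → 66
@66: vx [2B, align 2] → 68
@68: vy [6B, align 2] → 74
+6 tail pad (align 8)
size 80, align 8
72 − 80 = -8

-8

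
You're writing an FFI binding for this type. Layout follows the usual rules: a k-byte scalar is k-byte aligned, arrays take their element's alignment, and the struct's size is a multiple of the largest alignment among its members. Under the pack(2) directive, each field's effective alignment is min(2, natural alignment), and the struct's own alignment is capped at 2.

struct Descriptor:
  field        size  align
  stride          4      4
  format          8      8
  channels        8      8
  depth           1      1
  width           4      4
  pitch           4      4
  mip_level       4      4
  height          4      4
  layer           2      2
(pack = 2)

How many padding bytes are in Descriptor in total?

1

stride at 0 (size 4, align 2) → ends 4
format at 4 (size 8, align 2) → ends 12
channels at 12 (size 8, align 2) → ends 20
depth at 20 (size 1, align 1) → ends 21
pad 1 to align 2 for width
width at 22 (size 4, align 2) → ends 26
pitch at 26 (size 4, align 2) → ends 30
mip_level at 30 (size 4, align 2) → ends 34
height at 34 (size 4, align 2) → ends 38
layer at 38 (size 2, align 2) → ends 40
total 40 bytes, alignment 2
data bytes 39, size 40 → padding 1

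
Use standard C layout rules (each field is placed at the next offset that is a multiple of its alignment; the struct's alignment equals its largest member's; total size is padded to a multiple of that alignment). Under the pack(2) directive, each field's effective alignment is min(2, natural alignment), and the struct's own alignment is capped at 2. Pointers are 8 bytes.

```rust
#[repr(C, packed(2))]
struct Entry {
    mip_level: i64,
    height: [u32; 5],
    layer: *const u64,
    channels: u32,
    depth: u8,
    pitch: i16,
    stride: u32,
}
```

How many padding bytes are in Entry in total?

mip_level at 0 (size 8, align 2) → ends 8
height at 8 (size 20, align 2) → ends 28
layer at 28 (size 8, align 2) → ends 36
channels at 36 (size 4, align 2) → ends 40
depth at 40 (size 1, align 1) → ends 41
pad 1 to align 2 for pitch
pitch at 42 (size 2, align 2) → ends 44
stride at 44 (size 4, align 2) → ends 48
total 48 bytes, alignment 2
data bytes 47, size 48 → padding 1

1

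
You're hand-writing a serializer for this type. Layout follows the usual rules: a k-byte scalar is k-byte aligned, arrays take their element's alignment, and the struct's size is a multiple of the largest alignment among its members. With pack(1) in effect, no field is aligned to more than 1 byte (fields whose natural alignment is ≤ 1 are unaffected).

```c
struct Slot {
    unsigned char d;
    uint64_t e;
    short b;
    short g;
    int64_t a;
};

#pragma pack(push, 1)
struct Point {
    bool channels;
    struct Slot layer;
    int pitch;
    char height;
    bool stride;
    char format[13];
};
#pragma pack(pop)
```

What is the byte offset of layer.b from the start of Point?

17

Slot: d at 0 (size 1, align 1) → ends 1; pad 7 to align 8 for e; e at 8 (size 8, align 8) → ends 16; b at 16 (size 2, align 2) → ends 18; g at 18 (size 2, align 2) → ends 20; pad 4 to align 8 for a; a at 24 (size 8, align 8) → ends 32; total 32 bytes, alignment 8
channels at 0 (size 1, align 1) → ends 1
layer at 1 (size 32, align 1) → ends 33
within Slot: b at 16
1 + 16 = 17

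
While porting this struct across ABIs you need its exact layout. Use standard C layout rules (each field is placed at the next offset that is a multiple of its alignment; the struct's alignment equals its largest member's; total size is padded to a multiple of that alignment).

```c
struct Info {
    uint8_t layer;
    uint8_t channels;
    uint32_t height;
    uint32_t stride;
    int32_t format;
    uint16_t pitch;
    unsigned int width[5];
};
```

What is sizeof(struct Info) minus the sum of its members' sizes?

0..1  layer  (1B, 1-aligned)
1..2  channels  (1B, 1-aligned)
2..4  -- padding (2B)
4..8  height  (4B, 4-aligned)
8..12  stride  (4B, 4-aligned)
12..16  format  (4B, 4-aligned)
16..18  pitch  (2B, 2-aligned)
18..20  -- padding (2B)
20..40  width  (20B, 4-aligned)
sizeof = 40, alignof = 4
data bytes 36, size 40 → padding 4

4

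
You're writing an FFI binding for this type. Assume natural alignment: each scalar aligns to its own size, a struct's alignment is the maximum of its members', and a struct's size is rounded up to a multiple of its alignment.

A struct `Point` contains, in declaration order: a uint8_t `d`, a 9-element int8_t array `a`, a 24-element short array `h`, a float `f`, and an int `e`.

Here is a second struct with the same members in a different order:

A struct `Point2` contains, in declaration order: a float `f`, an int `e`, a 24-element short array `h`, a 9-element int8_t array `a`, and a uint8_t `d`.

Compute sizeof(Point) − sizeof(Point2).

0

0..1  d  (1B, 1-aligned)
1..10  a  (9B, 1-aligned)
10..58  h  (48B, 2-aligned)
58..60  -- padding (2B)
60..64  f  (4B, 4-aligned)
64..68  e  (4B, 4-aligned)
sizeof = 68, alignof = 4
— Point2 —
0..4  f  (4B, 4-aligned)
4..8  e  (4B, 4-aligned)
8..56  h  (48B, 2-aligned)
56..65  a  (9B, 1-aligned)
65..66  d  (1B, 1-aligned)
66..68  -- tail padding (2B)
sizeof = 68, alignof = 4
68 − 68 = 0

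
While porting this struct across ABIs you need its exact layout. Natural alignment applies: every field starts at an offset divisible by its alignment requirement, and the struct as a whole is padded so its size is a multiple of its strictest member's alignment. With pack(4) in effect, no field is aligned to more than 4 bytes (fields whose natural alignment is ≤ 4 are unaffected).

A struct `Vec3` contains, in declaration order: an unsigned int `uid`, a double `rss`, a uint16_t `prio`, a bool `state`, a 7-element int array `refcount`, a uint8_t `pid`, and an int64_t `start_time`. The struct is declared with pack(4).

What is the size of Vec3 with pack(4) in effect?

uid at 0 (size 4, align 4) → ends 4
rss at 4 (size 8, align 4) → ends 12
prio at 12 (size 2, align 2) → ends 14
state at 14 (size 1, align 1) → ends 15
pad 1 to align 4 for refcount
refcount at 16 (size 28, align 4) → ends 44
pid at 44 (size 1, align 1) → ends 45
pad 3 to align 4 for start_time
start_time at 48 (size 8, align 4) → ends 56
total 56 bytes, alignment 4

56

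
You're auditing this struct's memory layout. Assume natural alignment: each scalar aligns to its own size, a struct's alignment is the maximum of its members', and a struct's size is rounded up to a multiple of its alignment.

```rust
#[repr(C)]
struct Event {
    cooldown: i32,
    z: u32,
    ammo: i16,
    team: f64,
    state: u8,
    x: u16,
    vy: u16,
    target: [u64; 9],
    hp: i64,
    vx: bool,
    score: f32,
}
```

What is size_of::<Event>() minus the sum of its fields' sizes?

@0: cooldown [4B, align 4] → 4
@4: z [4B, align 4] → 8
@8: ammo [2B, align 2] → 10
+6 pad (align 8)
@16: team [8B, align 8] → 24
@24: state [1B, align 1] → 25
+1 pad (align 2)
@26: x [2B, align 2] → 28
@28: vy [2B, align 2] → 30
+2 pad (align 8)
@32: target [72B, align 8] → 104
@104: hp [8B, align 8] → 112
@112: vx [1B, align 1] → 113
+3 pad (align 4)
@116: score [4B, align 4] → 120
size 120, align 8
data bytes 108, size 120 → padding 12

12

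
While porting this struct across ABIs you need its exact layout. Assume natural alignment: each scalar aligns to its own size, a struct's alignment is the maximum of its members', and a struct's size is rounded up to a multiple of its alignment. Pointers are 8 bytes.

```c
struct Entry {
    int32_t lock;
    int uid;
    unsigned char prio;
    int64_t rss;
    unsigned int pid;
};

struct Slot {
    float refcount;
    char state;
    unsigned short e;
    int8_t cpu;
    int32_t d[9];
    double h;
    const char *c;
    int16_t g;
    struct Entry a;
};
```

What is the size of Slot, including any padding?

104

Entry: @0: lock [4B, align 4] → 4; @4: uid [4B, align 4] → 8; @8: prio [1B, align 1] → 9; +7 pad (align 8); @16: rss [8B, align 8] → 24; @24: pid [4B, align 4] → 28; +4 tail pad (align 8); size 32, align 8
@0: refcount [4B, align 4] → 4
@4: state [1B, align 1] → 5
+1 pad (align 2)
@6: e [2B, align 2] → 8
@8: cpu [1B, align 1] → 9
+3 pad (align 4)
@12: d [36B, align 4] → 48
@48: h [8B, align 8] → 56
@56: c [8B, align 8] → 64
@64: g [2B, align 2] → 66
+6 pad (align 8)
@72: a [32B, align 8] → 104
size 104, align 8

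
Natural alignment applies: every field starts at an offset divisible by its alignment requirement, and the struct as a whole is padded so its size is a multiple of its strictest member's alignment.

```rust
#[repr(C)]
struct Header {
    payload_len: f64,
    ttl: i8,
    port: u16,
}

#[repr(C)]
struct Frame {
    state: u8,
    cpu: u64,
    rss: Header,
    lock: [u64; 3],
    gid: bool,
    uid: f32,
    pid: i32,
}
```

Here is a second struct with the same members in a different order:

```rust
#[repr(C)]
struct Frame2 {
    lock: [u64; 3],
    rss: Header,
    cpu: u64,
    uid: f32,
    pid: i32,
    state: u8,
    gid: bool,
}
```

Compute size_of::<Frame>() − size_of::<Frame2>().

8

Header: 0..8  payload_len  (8B, 8-aligned); 8..9  ttl  (1B, 1-aligned); 9..10  -- padding (1B); 10..12  port  (2B, 2-aligned); 12..16  -- tail padding (4B); sizeof = 16, alignof = 8
0..1  state  (1B, 1-aligned)
1..8  -- padding (7B)
8..16  cpu  (8B, 8-aligned)
16..32  rss  (16B, 8-aligned)
32..56  lock  (24B, 8-aligned)
56..57  gid  (1B, 1-aligned)
57..60  -- padding (3B)
60..64  uid  (4B, 4-aligned)
64..68  pid  (4B, 4-aligned)
68..72  -- tail padding (4B)
sizeof = 72, alignof = 8
— Frame2 —
0..24  lock  (24B, 8-aligned)
24..40  rss  (16B, 8-aligned)
40..48  cpu  (8B, 8-aligned)
48..52  uid  (4B, 4-aligned)
52..56  pid  (4B, 4-aligned)
56..57  state  (1B, 1-aligned)
57..58  gid  (1B, 1-aligned)
58..64  -- tail padding (6B)
sizeof = 64, alignof = 8
72 − 64 = 8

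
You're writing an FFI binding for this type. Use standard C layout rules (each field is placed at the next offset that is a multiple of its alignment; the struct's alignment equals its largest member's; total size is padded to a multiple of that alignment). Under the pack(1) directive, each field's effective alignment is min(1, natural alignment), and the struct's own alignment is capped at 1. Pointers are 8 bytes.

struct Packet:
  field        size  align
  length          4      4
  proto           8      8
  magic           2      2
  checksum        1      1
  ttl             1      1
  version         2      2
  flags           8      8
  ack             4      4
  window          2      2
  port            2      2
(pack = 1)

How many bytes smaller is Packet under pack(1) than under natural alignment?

natural layout:
  @0: length [4B, align 4] → 4
  +4 pad (align 8)
  @8: proto [8B, align 8] → 16
  @16: magic [2B, align 2] → 18
  @18: checksum [1B, align 1] → 19
  @19: ttl [1B, align 1] → 20
  @20: version [2B, align 2] → 22
  +2 pad (align 8)
  @24: flags [8B, align 8] → 32
  @32: ack [4B, align 4] → 36
  @36: window [2B, align 2] → 38
  @38: port [2B, align 2] → 40
  size 40, align 8
packed(1) layout:
  @0: length [4B, align 1] → 4
  @4: proto [8B, align 1] → 12
  @12: magic [2B, align 1] → 14
  @14: checksum [1B, align 1] → 15
  @15: ttl [1B, align 1] → 16
  @16: version [2B, align 1] → 18
  @18: flags [8B, align 1] → 26
  @26: ack [4B, align 1] → 30
  @30: window [2B, align 1] → 32
  @32: port [2B, align 1] → 34
  size 34, align 1
40 − 34 = 6

6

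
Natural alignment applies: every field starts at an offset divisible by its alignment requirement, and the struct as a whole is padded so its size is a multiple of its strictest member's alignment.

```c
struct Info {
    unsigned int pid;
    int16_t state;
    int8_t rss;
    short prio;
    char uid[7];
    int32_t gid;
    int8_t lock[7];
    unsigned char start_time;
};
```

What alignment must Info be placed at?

member alignments: pid=4, state=2, rss=1, prio=2, uid=1, gid=4, lock=1, start_time=1
max = 4

4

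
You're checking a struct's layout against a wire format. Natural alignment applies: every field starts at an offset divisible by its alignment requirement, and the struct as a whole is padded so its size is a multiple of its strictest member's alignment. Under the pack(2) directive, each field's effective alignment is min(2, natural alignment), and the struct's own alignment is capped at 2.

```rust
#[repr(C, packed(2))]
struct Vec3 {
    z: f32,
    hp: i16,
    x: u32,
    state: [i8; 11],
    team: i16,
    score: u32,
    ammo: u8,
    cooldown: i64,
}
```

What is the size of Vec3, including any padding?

38

@0: z [4B, align 2] → 4
@4: hp [2B, align 2] → 6
@6: x [4B, align 2] → 10
@10: state [11B, align 1] → 21
+1 pad (align 2)
@22: team [2B, align 2] → 24
@24: score [4B, align 2] → 28
@28: ammo [1B, align 1] → 29
+1 pad (align 2)
@30: cooldown [8B, align 2] → 38
size 38, align 2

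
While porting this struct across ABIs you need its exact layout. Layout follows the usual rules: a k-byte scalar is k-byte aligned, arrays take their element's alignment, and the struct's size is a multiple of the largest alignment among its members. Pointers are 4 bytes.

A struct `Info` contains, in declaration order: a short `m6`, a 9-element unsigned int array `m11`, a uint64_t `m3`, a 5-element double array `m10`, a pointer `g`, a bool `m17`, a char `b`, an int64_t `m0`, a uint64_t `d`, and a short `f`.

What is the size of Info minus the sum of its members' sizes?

10

@0: m6 [2B, align 2] → 2
+2 pad (align 4)
@4: m11 [36B, align 4] → 40
@40: m3 [8B, align 8] → 48
@48: m10 [40B, align 8] → 88
@88: g [4B, align 4] → 92
@92: m17 [1B, align 1] → 93
@93: b [1B, align 1] → 94
+2 pad (align 8)
@96: m0 [8B, align 8] → 104
@104: d [8B, align 8] → 112
@112: f [2B, align 2] → 114
+6 tail pad (align 8)
size 120, align 8
data bytes 110, size 120 → padding 10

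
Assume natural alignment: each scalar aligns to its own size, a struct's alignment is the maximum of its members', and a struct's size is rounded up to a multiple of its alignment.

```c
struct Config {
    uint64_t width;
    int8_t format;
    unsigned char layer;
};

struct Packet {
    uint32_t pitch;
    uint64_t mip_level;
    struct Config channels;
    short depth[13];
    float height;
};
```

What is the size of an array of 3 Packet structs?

Config: 0..8  width  (8B, 8-aligned); 8..9  format  (1B, 1-aligned); 9..10  layer  (1B, 1-aligned); 10..16  -- tail padding (6B); sizeof = 16, alignof = 8
0..4  pitch  (4B, 4-aligned)
4..8  -- padding (4B)
8..16  mip_level  (8B, 8-aligned)
16..32  channels  (16B, 8-aligned)
32..58  depth  (26B, 2-aligned)
58..60  -- padding (2B)
60..64  height  (4B, 4-aligned)
sizeof = 64, alignof = 8
array of 3: 3 × 64 = 192

192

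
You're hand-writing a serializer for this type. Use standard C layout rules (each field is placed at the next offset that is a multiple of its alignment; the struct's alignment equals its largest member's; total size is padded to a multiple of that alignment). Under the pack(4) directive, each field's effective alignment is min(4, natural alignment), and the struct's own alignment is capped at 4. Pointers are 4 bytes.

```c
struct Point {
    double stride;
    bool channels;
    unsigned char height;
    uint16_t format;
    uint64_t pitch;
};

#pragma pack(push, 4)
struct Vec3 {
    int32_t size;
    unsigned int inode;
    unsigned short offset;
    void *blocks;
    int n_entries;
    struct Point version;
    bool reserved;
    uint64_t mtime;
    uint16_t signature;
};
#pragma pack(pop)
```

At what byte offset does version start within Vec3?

Point: @0: stride [8B, align 8] → 8; @8: channels [1B, align 1] → 9; @9: height [1B, align 1] → 10; @10: format [2B, align 2] → 12; +4 pad (align 8); @16: pitch [8B, align 8] → 24; size 24, align 8
@0: size [4B, align 4] → 4
@4: inode [4B, align 4] → 8
@8: offset [2B, align 2] → 10
+2 pad (align 4)
@12: blocks [4B, align 4] → 16
@16: n_entries [4B, align 4] → 20
@20: version [24B, align 4] → 44

20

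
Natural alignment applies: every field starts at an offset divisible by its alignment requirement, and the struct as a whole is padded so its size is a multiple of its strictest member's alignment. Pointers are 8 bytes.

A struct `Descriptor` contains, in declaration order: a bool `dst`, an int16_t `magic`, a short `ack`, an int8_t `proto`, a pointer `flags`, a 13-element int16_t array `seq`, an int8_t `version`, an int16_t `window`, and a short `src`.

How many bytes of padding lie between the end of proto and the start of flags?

0..1  dst  (1B, 1-aligned)
1..2  -- padding (1B)
2..4  magic  (2B, 2-aligned)
4..6  ack  (2B, 2-aligned)
6..7  proto  (1B, 1-aligned)
7..8  -- padding (1B)
8..16  flags  (8B, 8-aligned)

1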